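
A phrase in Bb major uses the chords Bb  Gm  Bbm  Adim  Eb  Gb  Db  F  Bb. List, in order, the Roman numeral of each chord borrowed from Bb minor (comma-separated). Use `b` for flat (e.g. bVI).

In Bb major the diatonic chords are Bb, Cm, Dm, Eb, F, Gm, Adim. Bb, Gm, Adim, Eb and F are all diatonic. Bbm (Bb–Db–F) doesn't fit — on degree 1 Bb major would have Bb (I). Bbm is the degree-1 chord of Bb minor, so it is the borrowed i. Gb (Gb–Bb–Db) is not: scale degree 6 in Bb major carries Gm (vi). In Bb minor the chord on that degree is Gb, so here it functions as bVI, borrowed from the parallel minor. Db (Db–F–Ab) doesn't fit — on degree 3 Bb major would have Dm (iii). Db is the degree-3 chord of Bb minor, so it is the borrowed bIII.

i, bVI, bIII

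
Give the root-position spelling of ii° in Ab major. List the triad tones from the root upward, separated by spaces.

The root, Bb, is scale degree 2 — the same note in Ab major and Ab minor; only the chord quality changes. In Ab minor the chord on Bb is Bb–Db–Fb.

Bb Db Fb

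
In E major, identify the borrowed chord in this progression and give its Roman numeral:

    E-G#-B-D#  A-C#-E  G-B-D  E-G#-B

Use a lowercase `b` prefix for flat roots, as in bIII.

bIII

In E major the diatonic chords are E, F#m, G#m, A, B, C#m, D#dim. E–G#–B–D# = Emaj7, A–C#–E = A and E–G#–B = E all belong to that set. G–B–D doesn't fit — on degree 3 E major would have G#m (iii). G is the degree-3 chord of E minor, so it is the borrowed bIII.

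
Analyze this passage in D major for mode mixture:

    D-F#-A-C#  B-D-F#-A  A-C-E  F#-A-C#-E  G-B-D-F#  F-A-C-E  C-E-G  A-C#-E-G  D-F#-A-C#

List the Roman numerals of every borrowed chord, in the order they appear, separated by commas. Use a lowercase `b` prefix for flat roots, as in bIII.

v, bIIImaj7, bVII

D major has the diatonic set D, Em, F#m, G, A, Bm, C#dim. D–F#–A–C# = Dmaj7, B–D–F#–A = Bm7, F#–A–C#–E = F#m7, G–B–D–F# = Gmaj7 and A–C#–E–G = A7 are all diatonic. A–C–E is not: scale degree 5 in D major carries A (V). In D minor the chord on that degree is Am, so here it functions as v, borrowed from the parallel minor. But F–A–C–E is foreign: the diatonic iii on degree 3 is F#m, whereas Fmaj7 comes from D minor. It is labeled bIIImaj7. But C–E–G is foreign: the diatonic vii° on degree 7 is C#dim, whereas C comes from D minor. It is labeled bVII.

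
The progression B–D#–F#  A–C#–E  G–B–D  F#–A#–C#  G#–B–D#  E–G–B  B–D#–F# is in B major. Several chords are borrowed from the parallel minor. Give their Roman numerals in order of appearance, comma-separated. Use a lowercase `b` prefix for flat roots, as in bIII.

B major has the diatonic set B, C#m, D#m, E, F#, G#m, A#dim. B–D#–F# = B, F#–A#–C# = F# and G#–B–D# = G#m all belong to that set. A–C#–E is not: scale degree 7 in B major carries A#dim (vii°). In B minor the chord on that degree is A, so here it functions as bVII, borrowed from the parallel minor. G–B–D doesn't fit — on degree 6 B major would have G#m (vi). G is the degree-6 chord of B minor, so it is the borrowed bVI. But E–G–B is foreign: the diatonic IV on degree 4 is E, whereas Em comes from B minor. It is labeled iv.

bVII, bVI, iv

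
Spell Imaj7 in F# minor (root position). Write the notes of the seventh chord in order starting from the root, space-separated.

F# A# C# E#

Imaj7 is built on scale degree 1, which is F# in both F# minor and its parallel. Stacking thirds in F# major on F# gives F#–A#–C#–E#.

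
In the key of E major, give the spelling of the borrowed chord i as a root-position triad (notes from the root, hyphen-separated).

The root, E, is scale degree 1 — the same note in E major and E minor; only the chord quality changes. Building the minor chord from the parallel minor on E: E–G–B.

E-G-B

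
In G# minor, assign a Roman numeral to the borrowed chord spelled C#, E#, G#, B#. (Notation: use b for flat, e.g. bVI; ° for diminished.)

C# is scale degree 4 in G# minor. The diatonic chord on degree 4 would be C#m (iv), but C#–E#–G#–B# is the major-seventh chord from G# major. As a borrowed chord it is labeled IVmaj7.

IVmaj7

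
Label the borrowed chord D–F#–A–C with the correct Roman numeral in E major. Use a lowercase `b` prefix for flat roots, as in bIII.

In E major scale degree 7 is D#; D is its lowered form, from E minor. D–F#–A–C is a dominant-seventh chord — the form found in E minor, not the diatonic vii° (D#dim). Borrowed into E major it is written bVII7.

bVII7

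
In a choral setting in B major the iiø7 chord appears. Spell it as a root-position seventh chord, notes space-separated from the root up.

The root, C#, is scale degree 2 — the same note in B major and B minor; only the chord quality changes. Stacking thirds in B minor on C# gives C#–E–G–B.

C# E G B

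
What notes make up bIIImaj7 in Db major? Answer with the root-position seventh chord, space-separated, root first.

bIIImaj7 is built on the lowered scale degree 3. In Db major degree 3 is F; lowered it becomes Fb. Stacking thirds in Db minor on Fb gives Fb–Ab–Cb–Eb.

Fb Ab Cb Eb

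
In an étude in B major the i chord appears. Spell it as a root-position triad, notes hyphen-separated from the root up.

B-D-F#

The root, B, is scale degree 1 — the same note in B major and B minor; only the chord quality changes. In B minor the chord on B is B–D–F#.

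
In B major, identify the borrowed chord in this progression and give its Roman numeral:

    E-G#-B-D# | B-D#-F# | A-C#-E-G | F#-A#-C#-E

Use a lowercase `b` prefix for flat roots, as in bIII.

The diatonic triads in B major are B, C#m, D#m, E, F#, G#m, A#dim. E–G#–B–D# = Emaj7, B–D#–F# = B and F#–A#–C#–E = F#7 all belong to that set. A–C#–E–G doesn't fit — on degree 7 B major would have A#dim (vii°). A7 is the degree-7 chord of B minor, so it is the borrowed bVII7.

bVII7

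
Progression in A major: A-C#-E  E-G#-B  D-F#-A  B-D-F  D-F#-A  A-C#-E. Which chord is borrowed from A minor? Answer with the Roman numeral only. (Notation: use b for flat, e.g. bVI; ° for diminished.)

ii°

In A major the diatonic chords are A, Bm, C#m, D, E, F#m, G#dim. A–C#–E = A, E–G#–B = E and D–F#–A = D are all diatonic. But B–D–F is foreign: the diatonic ii on degree 2 is Bm, whereas Bdim comes from A minor. It is labeled ii°.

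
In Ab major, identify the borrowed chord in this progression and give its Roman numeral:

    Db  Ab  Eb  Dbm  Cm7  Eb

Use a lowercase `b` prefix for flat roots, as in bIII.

iv

In Ab major the diatonic chords are Ab, Bbm, Cm, Db, Eb, Fm, Gdim. Db, Ab, Eb and Cm7 are all diatonic. Dbm (Db–Fb–Ab) doesn't fit — on degree 4 Ab major would have Db (IV). Dbm is the degree-4 chord of Ab minor, so it is the borrowed iv.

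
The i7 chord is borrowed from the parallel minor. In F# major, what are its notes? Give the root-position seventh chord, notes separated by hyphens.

F#-A-C#-E

i7 is built on scale degree 1, which is F# in both F# major and its parallel. In F# minor the chord on F# is F#–A–C#–E.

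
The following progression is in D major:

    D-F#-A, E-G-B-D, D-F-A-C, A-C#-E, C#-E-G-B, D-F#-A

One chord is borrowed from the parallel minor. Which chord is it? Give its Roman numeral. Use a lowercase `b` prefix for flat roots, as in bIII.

D major has the diatonic set D, Em, F#m, G, A, Bm, C#dim. Of the given chords, D–F#–A = D, E–G–B–D = Em7, A–C#–E = A and C#–E–G–B = C#m7b5 are diatonic. But D–F–A–C is foreign: the diatonic I on degree 1 is D, whereas Dm7 comes from D minor. It is labeled i7.

i7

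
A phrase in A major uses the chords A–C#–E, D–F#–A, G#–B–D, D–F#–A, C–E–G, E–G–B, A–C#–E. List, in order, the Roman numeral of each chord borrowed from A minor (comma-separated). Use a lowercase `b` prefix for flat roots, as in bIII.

In A major the diatonic chords are A, Bm, C#m, D, E, F#m, G#dim. Of the given chords, A–C#–E = A, D–F#–A = D and G#–B–D = G#dim are diatonic. C–E–G is not: scale degree 3 in A major carries C#m (iii). In A minor the chord on that degree is C, so here it functions as bIII, borrowed from the parallel minor. E–G–B is not: scale degree 5 in A major carries E (V). In A minor the chord on that degree is Em, so here it functions as v, borrowed from the parallel minor.

bIII, v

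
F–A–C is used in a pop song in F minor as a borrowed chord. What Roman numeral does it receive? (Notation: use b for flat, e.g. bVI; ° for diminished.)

The root F is the diatonic 1st degree of F minor; the borrowing shows in the chord quality. F–A–C is a major chord — the form found in F major, not the diatonic i (Fm). Borrowed into F minor it is written I.

I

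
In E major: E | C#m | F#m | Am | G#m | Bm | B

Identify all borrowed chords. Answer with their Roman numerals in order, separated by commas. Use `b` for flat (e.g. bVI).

iv, v

The diatonic triads in E major are E, F#m, G#m, A, B, C#m, D#dim. E, C#m, F#m, G#m and B are all diatonic. Am (A–C–E) is not: scale degree 4 in E major carries A (IV). In E minor the chord on that degree is Am, so here it functions as iv, borrowed from the parallel minor. But Bm (B–D–F#) is foreign: the diatonic V on degree 5 is B, whereas Bm comes from E minor. It is labeled v.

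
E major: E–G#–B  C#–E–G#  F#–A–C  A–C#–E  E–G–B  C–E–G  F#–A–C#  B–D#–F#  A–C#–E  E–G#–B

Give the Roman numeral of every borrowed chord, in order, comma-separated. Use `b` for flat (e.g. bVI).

ii°, i, bVI

E major has the diatonic set E, F#m, G#m, A, B, C#m, D#dim. E–G#–B = E, C#–E–G# = C#m, A–C#–E = A, F#–A–C# = F#m and B–D#–F# = B all belong to that set. F#–A–C doesn't fit — on degree 2 E major would have F#m (ii). F#dim is the degree-2 chord of E minor, so it is the borrowed ii°. But E–G–B is foreign: the diatonic I on degree 1 is E, whereas Em comes from E minor. It is labeled i. C–E–G is not: scale degree 6 in E major carries C#m (vi). In E minor the chord on that degree is C, so here it functions as bVI, borrowed from the parallel minor.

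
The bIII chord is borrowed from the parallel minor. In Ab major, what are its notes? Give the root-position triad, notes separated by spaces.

The root of bIII is the lowered 3rd degree: C becomes Cb. Building the major chord from the parallel minor on Cb: Cb–Eb–Gb.

Cb Eb Gb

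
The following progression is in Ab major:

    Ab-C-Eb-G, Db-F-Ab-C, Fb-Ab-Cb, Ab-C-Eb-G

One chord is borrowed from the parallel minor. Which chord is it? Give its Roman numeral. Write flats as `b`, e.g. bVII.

Ab major has the diatonic set Ab, Bbm, Cm, Db, Eb, Fm, Gdim. Ab–C–Eb–G = Abmaj7 and Db–F–Ab–C = Dbmaj7 are both diatonic. But Fb–Ab–Cb is foreign: the diatonic vi on degree 6 is Fm, whereas Fb comes from Ab minor. It is labeled bVI.

bVI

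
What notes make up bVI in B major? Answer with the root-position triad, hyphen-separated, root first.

bVI is built on the lowered scale degree 6. In B major degree 6 is G#; lowered it becomes G. In B minor the chord on G is G–B–D.

G-B-D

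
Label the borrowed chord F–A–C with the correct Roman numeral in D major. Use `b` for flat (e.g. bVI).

The root F is the lowered 3rd scale degree — diatonically D major has F# there. Diatonically D major has F#m (iii) on that degree; F–A–C is instead the major chord native to D minor, so it takes the label bIII.

bIII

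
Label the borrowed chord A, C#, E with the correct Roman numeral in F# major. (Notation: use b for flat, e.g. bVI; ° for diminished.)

A is the lowered form of scale degree 3 in F# major (the diatonic degree 3 is A#). A–C#–E is a major chord — the form found in F# minor, not the diatonic iii (A#m). Borrowed into F# major it is written bIII.

bIII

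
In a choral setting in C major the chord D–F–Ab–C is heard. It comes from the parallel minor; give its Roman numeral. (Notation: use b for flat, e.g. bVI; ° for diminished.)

The root D is the diatonic 2nd degree of C major; the borrowing shows in the chord quality. Diatonically C major has Dm (ii) on that degree; D–F–Ab–C is instead the half-diminished-seventh chord native to C minor, so it takes the label iiø7.

iiø7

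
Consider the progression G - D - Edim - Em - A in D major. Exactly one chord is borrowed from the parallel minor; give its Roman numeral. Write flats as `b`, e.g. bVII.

ii°

In D major the diatonic chords are D, Em, F#m, G, A, Bm, C#dim. G, D, Em and A all belong to that set. But Edim (E–G–Bb) is foreign: the diatonic ii on degree 2 is Em, whereas Edim comes from D minor. It is labeled ii°.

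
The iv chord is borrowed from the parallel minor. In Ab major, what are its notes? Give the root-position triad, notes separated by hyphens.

Db-Fb-Ab

The root, Db, is scale degree 4 — the same note in Ab major and Ab minor; only the chord quality changes. Stacking thirds in Ab minor on Db gives Db–Fb–Ab.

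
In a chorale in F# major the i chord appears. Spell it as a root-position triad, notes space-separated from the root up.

F# A C#

i is built on scale degree 1, which is F# in both F# major and its parallel. In F# minor the chord on F# is F#–A–C#.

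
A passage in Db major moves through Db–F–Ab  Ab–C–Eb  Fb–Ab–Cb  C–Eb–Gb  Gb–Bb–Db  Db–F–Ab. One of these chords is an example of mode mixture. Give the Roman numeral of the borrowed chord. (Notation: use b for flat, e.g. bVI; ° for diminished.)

bIII

In Db major the diatonic chords are Db, Ebm, Fm, Gb, Ab, Bbm, Cdim. Db–F–Ab = Db, Ab–C–Eb = Ab, C–Eb–Gb = Cdim and Gb–Bb–Db = Gb all belong to that set. Fb–Ab–Cb is not: scale degree 3 in Db major carries Fm (iii). In Db minor the chord on that degree is Fb, so here it functions as bIII, borrowed from the parallel minor.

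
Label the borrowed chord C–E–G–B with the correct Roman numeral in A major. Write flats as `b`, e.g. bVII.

bIIImaj7

In A major scale degree 3 is C#; C is its lowered form, from A minor. C–E–G–B is a major-seventh chord — the form found in A minor, not the diatonic iii (C#m). Borrowed into A major it is written bIIImaj7.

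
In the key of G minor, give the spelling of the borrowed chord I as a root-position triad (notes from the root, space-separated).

The root, G, is scale degree 1 — the same note in G minor and G major; only the chord quality changes. Building the major chord from the parallel major on G: G–B–D.

G B D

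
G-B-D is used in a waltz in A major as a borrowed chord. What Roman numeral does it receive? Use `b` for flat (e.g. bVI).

In A major scale degree 7 is G#; G is its lowered form, from A minor. The diatonic chord on degree 7 would be G#dim (vii°), but G–B–D is the major chord from A minor. As a borrowed chord it is labeled bVII.

bVII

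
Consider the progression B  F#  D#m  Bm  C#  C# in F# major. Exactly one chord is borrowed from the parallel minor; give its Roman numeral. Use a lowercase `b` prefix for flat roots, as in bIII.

iv

The diatonic triads in F# major are F#, G#m, A#m, B, C#, D#m, E#dim. B, F#, D#m and C# are all diatonic. Bm (B–D–F#) is not: scale degree 4 in F# major carries B (IV). In F# minor the chord on that degree is Bm, so here it functions as iv, borrowed from the parallel minor.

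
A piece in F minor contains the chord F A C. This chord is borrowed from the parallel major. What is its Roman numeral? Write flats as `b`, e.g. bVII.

I

F is scale degree 1 in F minor. F–A–C is a major chord — the form found in F major, not the diatonic i (Fm). Borrowed into F minor it is written I.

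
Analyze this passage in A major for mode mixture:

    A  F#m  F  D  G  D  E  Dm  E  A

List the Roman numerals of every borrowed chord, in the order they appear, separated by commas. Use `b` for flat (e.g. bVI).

A major has the diatonic set A, Bm, C#m, D, E, F#m, G#dim. A, F#m, D and E all belong to that set. F (F–A–C) doesn't fit — on degree 6 A major would have F#m (vi). F is the degree-6 chord of A minor, so it is the borrowed bVI. G (G–B–D) doesn't fit — on degree 7 A major would have G#dim (vii°). G is the degree-7 chord of A minor, so it is the borrowed bVII. But Dm (D–F–A) is foreign: the diatonic IV on degree 4 is D, whereas Dm comes from A minor. It is labeled iv.

bVI, bVII, iv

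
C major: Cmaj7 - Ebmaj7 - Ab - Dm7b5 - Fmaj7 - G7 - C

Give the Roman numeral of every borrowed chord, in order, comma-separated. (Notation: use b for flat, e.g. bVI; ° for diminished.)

bIIImaj7, bVI, iiø7

In C major the diatonic chords are C, Dm, Em, F, G, Am, Bdim. Cmaj7, Fmaj7, G7 and C are all diatonic. Ebmaj7 (Eb–G–Bb–D) is not: scale degree 3 in C major carries Em (iii). In C minor the chord on that degree is Ebmaj7, so here it functions as bIIImaj7, borrowed from the parallel minor. Ab (Ab–C–Eb) doesn't fit — on degree 6 C major would have Am (vi). Ab is the degree-6 chord of C minor, so it is the borrowed bVI. But Dm7b5 (D–F–Ab–C) is foreign: the diatonic ii on degree 2 is Dm, whereas Dm7b5 comes from C minor. It is labeled iiø7.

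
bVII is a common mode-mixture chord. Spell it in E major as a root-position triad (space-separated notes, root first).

The root of bVII is the lowered 7th degree: D# becomes D. Building the major chord from the parallel minor on D: D–F#–A.

D F# A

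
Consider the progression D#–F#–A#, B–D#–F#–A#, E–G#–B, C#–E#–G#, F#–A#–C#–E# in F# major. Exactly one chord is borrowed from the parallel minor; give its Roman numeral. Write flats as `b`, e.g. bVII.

bVII

In F# major the diatonic chords are F#, G#m, A#m, B, C#, D#m, E#dim. Of the given chords, D#–F#–A# = D#m, B–D#–F#–A# = Bmaj7, C#–E#–G# = C# and F#–A#–C#–E# = F#maj7 are diatonic. E–G#–B doesn't fit — on degree 7 F# major would have E#dim (vii°). E is the degree-7 chord of F# minor, so it is the borrowed bVII.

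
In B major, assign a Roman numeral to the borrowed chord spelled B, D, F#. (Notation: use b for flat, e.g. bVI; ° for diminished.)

B is scale degree 1 in B major. Diatonically B major has B (I) on that degree; B–D–F# is instead the minor chord native to B minor, so it takes the label i.

i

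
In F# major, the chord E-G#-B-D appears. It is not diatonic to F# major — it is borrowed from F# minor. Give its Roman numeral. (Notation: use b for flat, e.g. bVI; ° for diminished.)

The root E is the lowered 7th scale degree — diatonically F# major has E# there. The diatonic chord on degree 7 would be E#dim (vii°), but E–G#–B–D is the dominant-seventh chord from F# minor. As a borrowed chord it is labeled bVII7.

bVII7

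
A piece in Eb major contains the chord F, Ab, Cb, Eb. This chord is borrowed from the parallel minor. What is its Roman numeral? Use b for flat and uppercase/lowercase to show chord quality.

iiø7

F is scale degree 2 in Eb major. Diatonically Eb major has Fm (ii) on that degree; F–Ab–Cb–Eb is instead the half-diminished-seventh chord native to Eb minor, so it takes the label iiø7.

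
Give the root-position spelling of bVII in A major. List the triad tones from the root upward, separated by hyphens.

G-B-D

Scale degree 7 in A major is G#. bVII uses the lowered form, G, taken from A minor. Stacking thirds in A minor on G gives G–B–D.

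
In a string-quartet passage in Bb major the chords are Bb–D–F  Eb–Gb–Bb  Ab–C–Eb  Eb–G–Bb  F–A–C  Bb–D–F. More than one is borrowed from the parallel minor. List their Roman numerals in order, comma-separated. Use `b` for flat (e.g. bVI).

The diatonic triads in Bb major are Bb, Cm, Dm, Eb, F, Gm, Adim. Bb–D–F = Bb, Eb–G–Bb = Eb and F–A–C = F are all diatonic. Eb–Gb–Bb doesn't fit — on degree 4 Bb major would have Eb (IV). Ebm is the degree-4 chord of Bb minor, so it is the borrowed iv. Ab–C–Eb doesn't fit — on degree 7 Bb major would have Adim (vii°). Ab is the degree-7 chord of Bb minor, so it is the borrowed bVII.

iv, bVII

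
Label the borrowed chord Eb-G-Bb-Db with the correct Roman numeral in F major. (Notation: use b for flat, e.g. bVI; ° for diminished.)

bVII7

The root Eb is the lowered 7th scale degree — diatonically F major has E there. Eb–G–Bb–Db is a dominant-seventh chord — the form found in F minor, not the diatonic vii° (Edim). Borrowed into F major it is written bVII7.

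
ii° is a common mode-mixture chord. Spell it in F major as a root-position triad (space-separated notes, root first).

ii° is built on scale degree 2, which is G in both F major and its parallel. Stacking thirds in F minor on G gives G–Bb–Db.

G Bb Db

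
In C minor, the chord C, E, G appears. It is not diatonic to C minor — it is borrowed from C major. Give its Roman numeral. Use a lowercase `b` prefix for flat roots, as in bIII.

I

C is scale degree 1 in C minor. The diatonic chord on degree 1 would be Cm (i), but C–E–G is the major chord from C major. As a borrowed chord it is labeled I.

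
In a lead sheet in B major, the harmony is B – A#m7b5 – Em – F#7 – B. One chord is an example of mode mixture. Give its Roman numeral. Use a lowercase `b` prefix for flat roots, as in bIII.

B major has the diatonic set B, C#m, D#m, E, F#, G#m, A#dim. B, A#m7b5 and F#7 are all diatonic. Em (E–G–B) is not: scale degree 4 in B major carries E (IV). In B minor the chord on that degree is Em, so here it functions as iv, borrowed from the parallel minor.

iv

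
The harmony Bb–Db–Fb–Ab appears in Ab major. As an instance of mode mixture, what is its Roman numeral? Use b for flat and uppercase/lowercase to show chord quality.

The root Bb is the diatonic 2nd degree of Ab major; the borrowing shows in the chord quality. Diatonically Ab major has Bbm (ii) on that degree; Bb–Db–Fb–Ab is instead the half-diminished-seventh chord native to Ab minor, so it takes the label iiø7.

iiø7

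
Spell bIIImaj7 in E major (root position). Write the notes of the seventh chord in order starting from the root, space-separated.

G B D F#

Scale degree 3 in E major is G#. bIIImaj7 uses the lowered form, G, taken from E minor. Building the major-seventh chord from the parallel minor on G: G–B–D–F#.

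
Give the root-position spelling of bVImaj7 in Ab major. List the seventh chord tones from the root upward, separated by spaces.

The root of bVImaj7 is the lowered 6th degree: F becomes Fb. Building the major-seventh chord from the parallel minor on Fb: Fb–Ab–Cb–Eb.

Fb Ab Cb Eb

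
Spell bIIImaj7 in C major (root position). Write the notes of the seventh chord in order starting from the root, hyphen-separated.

Eb-G-Bb-D

The root of bIIImaj7 is the lowered 3rd degree: E becomes Eb. In C minor the chord on Eb is Eb–G–Bb–D.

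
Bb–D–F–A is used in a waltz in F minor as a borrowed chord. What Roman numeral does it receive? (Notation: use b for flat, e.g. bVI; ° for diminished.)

The root Bb is the diatonic 4th degree of F minor; the borrowing shows in the chord quality. The diatonic chord on degree 4 would be Bbm (iv), but Bb–D–F–A is the major-seventh chord from F major. As a borrowed chord it is labeled IVmaj7.

IVmaj7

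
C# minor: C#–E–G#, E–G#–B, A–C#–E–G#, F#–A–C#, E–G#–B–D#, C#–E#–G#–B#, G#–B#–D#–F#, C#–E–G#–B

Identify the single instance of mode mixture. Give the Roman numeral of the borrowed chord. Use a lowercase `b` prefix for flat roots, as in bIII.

The diatonic triads in C# minor (with V from harmonic minor) are C#m, D#dim, E, F#m, G#, A, B. C#–E–G# = C#m, E–G#–B = E, A–C#–E–G# = Amaj7, F#–A–C# = F#m, E–G#–B–D# = Emaj7, G#–B#–D#–F# = G#7 and C#–E–G#–B = C#m7 are all diatonic. C#–E#–G#–B# is not: scale degree 1 in C# minor carries C#m (i). In C# major the chord on that degree is C#maj7, so here it functions as Imaj7, borrowed from the parallel major.

Imaj7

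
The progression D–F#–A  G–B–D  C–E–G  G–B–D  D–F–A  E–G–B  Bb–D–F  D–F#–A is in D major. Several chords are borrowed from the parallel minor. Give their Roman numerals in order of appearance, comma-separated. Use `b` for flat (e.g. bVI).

bVII, i, bVI

D major has the diatonic set D, Em, F#m, G, A, Bm, C#dim. D–F#–A = D, G–B–D = G and E–G–B = Em all belong to that set. C–E–G doesn't fit — on degree 7 D major would have C#dim (vii°). C is the degree-7 chord of D minor, so it is the borrowed bVII. D–F–A doesn't fit — on degree 1 D major would have D (I). Dm is the degree-1 chord of D minor, so it is the borrowed i. But Bb–D–F is foreign: the diatonic vi on degree 6 is Bm, whereas Bb comes from D minor. It is labeled bVI.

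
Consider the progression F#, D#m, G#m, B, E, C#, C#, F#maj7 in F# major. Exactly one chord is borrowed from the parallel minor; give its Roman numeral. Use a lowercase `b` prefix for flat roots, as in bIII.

F# major has the diatonic set F#, G#m, A#m, B, C#, D#m, E#dim. Of the given chords, F#, D#m, G#m, B, C# and F#maj7 are diatonic. But E (E–G#–B) is foreign: the diatonic vii° on degree 7 is E#dim, whereas E comes from F# minor. It is labeled bVII.

bVII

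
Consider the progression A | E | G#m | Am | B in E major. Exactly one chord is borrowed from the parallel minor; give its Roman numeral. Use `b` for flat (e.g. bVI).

The diatonic triads in E major are E, F#m, G#m, A, B, C#m, D#dim. A, E, G#m and B all belong to that set. Am (A–C–E) is not: scale degree 4 in E major carries A (IV). In E minor the chord on that degree is Am, so here it functions as iv, borrowed from the parallel minor.

iv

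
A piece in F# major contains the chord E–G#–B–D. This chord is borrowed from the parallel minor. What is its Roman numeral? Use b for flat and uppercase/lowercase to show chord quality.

The root E is the lowered 7th scale degree — diatonically F# major has E# there. E–G#–B–D is a dominant-seventh chord — the form found in F# minor, not the diatonic vii° (E#dim). Borrowed into F# major it is written bVII7.

bVII7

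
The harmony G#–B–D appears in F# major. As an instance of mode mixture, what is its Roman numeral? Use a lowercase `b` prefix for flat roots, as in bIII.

G# is scale degree 2 in F# major. G#–B–D is a diminished chord — the form found in F# minor, not the diatonic ii (G#m). Borrowed into F# major it is written ii°.

ii°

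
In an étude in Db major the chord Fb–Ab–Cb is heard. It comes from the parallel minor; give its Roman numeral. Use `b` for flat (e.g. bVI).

The root Fb is the lowered 3rd scale degree — diatonically Db major has F there. Diatonically Db major has Fm (iii) on that degree; Fb–Ab–Cb is instead the major chord native to Db minor, so it takes the label bIII.

bIII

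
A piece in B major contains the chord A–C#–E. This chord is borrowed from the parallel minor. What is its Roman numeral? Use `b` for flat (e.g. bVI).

A is the lowered form of scale degree 7 in B major (the diatonic degree 7 is A#). The diatonic chord on degree 7 would be A#dim (vii°), but A–C#–E is the major chord from B minor. As a borrowed chord it is labeled bVII.

bVII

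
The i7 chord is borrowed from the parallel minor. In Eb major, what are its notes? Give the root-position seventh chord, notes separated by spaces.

Eb Gb Bb Db

i7 is built on scale degree 1, which is Eb in both Eb major and its parallel. Building the minor-seventh chord from the parallel minor on Eb: Eb–Gb–Bb–Db.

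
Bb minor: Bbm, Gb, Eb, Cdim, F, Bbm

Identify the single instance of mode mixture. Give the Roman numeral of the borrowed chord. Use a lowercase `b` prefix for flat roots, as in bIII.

IV

Bb minor has the diatonic set Bbm, Cdim, Db, Ebm, F, Gb, Ab (with V from harmonic minor). Bbm, Gb, Cdim and F all belong to that set. But Eb (Eb–G–Bb) is foreign: the diatonic iv on degree 4 is Ebm, whereas Eb comes from Bb major. It is labeled IV.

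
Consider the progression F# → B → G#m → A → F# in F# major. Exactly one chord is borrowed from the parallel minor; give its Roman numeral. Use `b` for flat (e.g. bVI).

The diatonic triads in F# major are F#, G#m, A#m, B, C#, D#m, E#dim. F#, B and G#m all belong to that set. A (A–C#–E) doesn't fit — on degree 3 F# major would have A#m (iii). A is the degree-3 chord of F# minor, so it is the borrowed bIII.

bIII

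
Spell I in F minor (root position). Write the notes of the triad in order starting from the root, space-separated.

F A C

I is built on scale degree 1, which is F in both F minor and its parallel. Building the major chord from the parallel major on F: F–A–C.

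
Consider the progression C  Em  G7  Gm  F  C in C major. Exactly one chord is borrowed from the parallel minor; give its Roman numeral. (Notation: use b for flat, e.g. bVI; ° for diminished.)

v

In C major the diatonic chords are C, Dm, Em, F, G, Am, Bdim. C, Em, G7 and F are all diatonic. Gm (G–Bb–D) is not: scale degree 5 in C major carries G (V). In C minor the chord on that degree is Gm, so here it functions as v, borrowed from the parallel minor.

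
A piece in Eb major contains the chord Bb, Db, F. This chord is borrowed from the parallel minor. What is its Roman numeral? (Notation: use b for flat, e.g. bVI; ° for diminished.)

v

The root Bb is the diatonic 5th degree of Eb major; the borrowing shows in the chord quality. Diatonically Eb major has Bb (V) on that degree; Bb–Db–F is instead the minor chord native to Eb minor, so it takes the label v.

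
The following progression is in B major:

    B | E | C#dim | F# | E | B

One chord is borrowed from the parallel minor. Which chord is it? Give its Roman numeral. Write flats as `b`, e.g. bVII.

ii°

B major has the diatonic set B, C#m, D#m, E, F#, G#m, A#dim. B, E and F# all belong to that set. C#dim (C#–E–G) doesn't fit — on degree 2 B major would have C#m (ii). C#dim is the degree-2 chord of B minor, so it is the borrowed ii°.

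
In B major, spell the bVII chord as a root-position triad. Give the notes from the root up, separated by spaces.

A C# E

The root of bVII is the lowered 7th degree: A# becomes A. In B minor the chord on A is A–C#–E.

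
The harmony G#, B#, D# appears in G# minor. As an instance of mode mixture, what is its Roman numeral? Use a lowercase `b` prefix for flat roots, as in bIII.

I

The root G# is the diatonic 1st degree of G# minor; the borrowing shows in the chord quality. Diatonically G# minor has G#m (i) on that degree; G#–B#–D# is instead the major chord native to G# major, so it takes the label I.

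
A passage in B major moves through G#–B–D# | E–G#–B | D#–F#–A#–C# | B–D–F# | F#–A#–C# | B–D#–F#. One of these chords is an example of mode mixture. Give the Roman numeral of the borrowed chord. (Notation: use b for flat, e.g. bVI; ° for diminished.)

B major has the diatonic set B, C#m, D#m, E, F#, G#m, A#dim. G#–B–D# = G#m, E–G#–B = E, D#–F#–A#–C# = D#m7, F#–A#–C# = F# and B–D#–F# = B all belong to that set. But B–D–F# is foreign: the diatonic I on degree 1 is B, whereas Bm comes from B minor. It is labeled i.

i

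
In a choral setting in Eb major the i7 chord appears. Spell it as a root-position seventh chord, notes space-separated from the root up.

Eb Gb Bb Db

The root, Eb, is scale degree 1 — the same note in Eb major and Eb minor; only the chord quality changes. Stacking thirds in Eb minor on Eb gives Eb–Gb–Bb–Db.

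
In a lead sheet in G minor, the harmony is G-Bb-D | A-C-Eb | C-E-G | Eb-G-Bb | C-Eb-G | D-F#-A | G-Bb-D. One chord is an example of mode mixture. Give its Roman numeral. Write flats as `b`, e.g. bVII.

IV

In G minor (with V from harmonic minor) the diatonic chords are Gm, Adim, Bb, Cm, D, Eb, F. Of the given chords, G–Bb–D = Gm, A–C–Eb = Adim, Eb–G–Bb = Eb, C–Eb–G = Cm and D–F#–A = D are diatonic. C–E–G doesn't fit — on degree 4 G minor would have Cm (iv). C is the degree-4 chord of G major, so it is the borrowed IV.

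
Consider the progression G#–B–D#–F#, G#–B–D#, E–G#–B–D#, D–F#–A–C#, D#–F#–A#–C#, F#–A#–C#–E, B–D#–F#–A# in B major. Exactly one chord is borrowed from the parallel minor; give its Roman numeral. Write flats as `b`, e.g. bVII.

In B major the diatonic chords are B, C#m, D#m, E, F#, G#m, A#dim. G#–B–D#–F# = G#m7, G#–B–D# = G#m, E–G#–B–D# = Emaj7, D#–F#–A#–C# = D#m7, F#–A#–C#–E = F#7 and B–D#–F#–A# = Bmaj7 all belong to that set. But D–F#–A–C# is foreign: the diatonic iii on degree 3 is D#m, whereas Dmaj7 comes from B minor. It is labeled bIIImaj7.

bIIImaj7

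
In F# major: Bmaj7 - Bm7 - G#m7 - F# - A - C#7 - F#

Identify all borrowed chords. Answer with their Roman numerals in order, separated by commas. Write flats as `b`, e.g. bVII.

The diatonic triads in F# major are F#, G#m, A#m, B, C#, D#m, E#dim. Bmaj7, G#m7, F# and C#7 are all diatonic. Bm7 (B–D–F#–A) is not: scale degree 4 in F# major carries B (IV). In F# minor the chord on that degree is Bm7, so here it functions as iv7, borrowed from the parallel minor. But A (A–C#–E) is foreign: the diatonic iii on degree 3 is A#m, whereas A comes from F# minor. It is labeled bIII.

iv7, bIII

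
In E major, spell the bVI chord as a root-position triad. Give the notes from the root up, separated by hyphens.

Scale degree 6 in E major is C#. bVI uses the lowered form, C, taken from E minor. Building the major chord from the parallel minor on C: C–E–G.

C-E-G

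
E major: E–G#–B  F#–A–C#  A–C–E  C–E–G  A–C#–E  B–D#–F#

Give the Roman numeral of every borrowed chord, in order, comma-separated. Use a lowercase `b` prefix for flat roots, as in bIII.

iv, bVI

The diatonic triads in E major are E, F#m, G#m, A, B, C#m, D#dim. Of the given chords, E–G#–B = E, F#–A–C# = F#m, A–C#–E = A and B–D#–F# = B are diatonic. A–C–E is not: scale degree 4 in E major carries A (IV). In E minor the chord on that degree is Am, so here it functions as iv, borrowed from the parallel minor. But C–E–G is foreign: the diatonic vi on degree 6 is C#m, whereas C comes from E minor. It is labeled bVI.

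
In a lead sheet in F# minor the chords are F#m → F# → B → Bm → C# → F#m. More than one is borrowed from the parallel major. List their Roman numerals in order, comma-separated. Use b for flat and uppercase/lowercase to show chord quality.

F# minor has the diatonic set F#m, G#dim, A, Bm, C#, D, E (with V from harmonic minor). F#m, Bm and C# all belong to that set. F# (F#–A#–C#) is not: scale degree 1 in F# minor carries F#m (i). In F# major the chord on that degree is F#, so here it functions as I, borrowed from the parallel major. B (B–D#–F#) doesn't fit — on degree 4 F# minor would have Bm (iv). B is the degree-4 chord of F# major, so it is the borrowed IV.

I, IV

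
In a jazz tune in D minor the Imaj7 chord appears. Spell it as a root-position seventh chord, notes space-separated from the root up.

D F# A C#

The root, D, is scale degree 1 — the same note in D minor and D major; only the chord quality changes. In D major the chord on D is D–F#–A–C#.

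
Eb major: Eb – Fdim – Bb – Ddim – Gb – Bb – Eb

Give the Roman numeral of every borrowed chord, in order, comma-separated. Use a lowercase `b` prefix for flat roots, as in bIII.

In Eb major the diatonic chords are Eb, Fm, Gm, Ab, Bb, Cm, Ddim. Of the given chords, Eb, Bb and Ddim are diatonic. But Fdim (F–Ab–Cb) is foreign: the diatonic ii on degree 2 is Fm, whereas Fdim comes from Eb minor. It is labeled ii°. Gb (Gb–Bb–Db) doesn't fit — on degree 3 Eb major would have Gm (iii). Gb is the degree-3 chord of Eb minor, so it is the borrowed bIII.

ii°, bIII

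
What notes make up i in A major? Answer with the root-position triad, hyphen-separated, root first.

A-C-E

The root, A, is scale degree 1 — the same note in A major and A minor; only the chord quality changes. Building the minor chord from the parallel minor on A: A–C–E.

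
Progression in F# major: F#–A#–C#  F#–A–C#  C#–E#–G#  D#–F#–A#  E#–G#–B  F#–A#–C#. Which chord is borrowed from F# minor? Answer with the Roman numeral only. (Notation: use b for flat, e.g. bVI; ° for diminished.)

F# major has the diatonic set F#, G#m, A#m, B, C#, D#m, E#dim. Of the given chords, F#–A#–C# = F#, C#–E#–G# = C#, D#–F#–A# = D#m and E#–G#–B = E#dim are diatonic. F#–A–C# is not: scale degree 1 in F# major carries F# (I). In F# minor the chord on that degree is F#m, so here it functions as i, borrowed from the parallel minor.

i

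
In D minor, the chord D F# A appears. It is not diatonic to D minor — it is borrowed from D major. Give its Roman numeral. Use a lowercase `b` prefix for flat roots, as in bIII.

D is scale degree 1 in D minor. Diatonically D minor has Dm (i) on that degree; D–F#–A is instead the major chord native to D major, so it takes the label I.

I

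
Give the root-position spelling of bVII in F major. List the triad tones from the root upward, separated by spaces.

The root of bVII is the lowered 7th degree: E becomes Eb. Building the major chord from the parallel minor on Eb: Eb–G–Bb.

Eb G Bb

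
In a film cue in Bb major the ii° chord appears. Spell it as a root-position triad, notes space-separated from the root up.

The root, C, is scale degree 2 — the same note in Bb major and Bb minor; only the chord quality changes. In Bb minor the chord on C is C–Eb–Gb.

C Eb Gb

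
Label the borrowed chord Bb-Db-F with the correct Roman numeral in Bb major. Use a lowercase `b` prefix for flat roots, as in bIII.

The root Bb is the diatonic 1st degree of Bb major; the borrowing shows in the chord quality. Bb–Db–F is a minor chord — the form found in Bb minor, not the diatonic I (Bb). Borrowed into Bb major it is written i.

i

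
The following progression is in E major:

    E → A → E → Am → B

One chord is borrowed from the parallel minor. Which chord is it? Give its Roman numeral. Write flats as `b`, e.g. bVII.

iv

The diatonic triads in E major are E, F#m, G#m, A, B, C#m, D#dim. E, A and B are all diatonic. But Am (A–C–E) is foreign: the diatonic IV on degree 4 is A, whereas Am comes from E minor. It is labeled iv.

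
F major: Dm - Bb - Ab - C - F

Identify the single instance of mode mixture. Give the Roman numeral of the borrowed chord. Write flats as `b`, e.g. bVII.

In F major the diatonic chords are F, Gm, Am, Bb, C, Dm, Edim. Dm, Bb, C and F are all diatonic. Ab (Ab–C–Eb) is not: scale degree 3 in F major carries Am (iii). In F minor the chord on that degree is Ab, so here it functions as bIII, borrowed from the parallel minor.

bIII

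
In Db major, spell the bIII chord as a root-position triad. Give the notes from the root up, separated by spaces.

Fb Ab Cb

The root of bIII is the lowered 3rd degree: F becomes Fb. Building the major chord from the parallel minor on Fb: Fb–Ab–Cb.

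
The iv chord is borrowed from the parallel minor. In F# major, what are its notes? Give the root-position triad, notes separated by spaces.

B D F#

iv is built on scale degree 4, which is B in both F# major and its parallel. Stacking thirds in F# minor on B gives B–D–F#.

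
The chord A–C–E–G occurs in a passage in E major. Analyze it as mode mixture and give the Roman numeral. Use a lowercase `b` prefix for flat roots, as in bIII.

iv7

A is scale degree 4 in E major. Diatonically E major has A (IV) on that degree; A–C–E–G is instead the minor-seventh chord native to E minor, so it takes the label iv7.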